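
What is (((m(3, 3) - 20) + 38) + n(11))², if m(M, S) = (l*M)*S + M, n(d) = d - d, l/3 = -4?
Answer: 7569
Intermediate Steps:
l = -12 (l = 3*(-4) = -12)
n(d) = 0
m(M, S) = M - 12*M*S (m(M, S) = (-12*M)*S + M = -12*M*S + M = M - 12*M*S)
(((m(3, 3) - 20) + 38) + n(11))² = (((3*(1 - 12*3) - 20) + 38) + 0)² = (((3*(1 - 36) - 20) + 38) + 0)² = (((3*(-35) - 20) + 38) + 0)² = (((-105 - 20) + 38) + 0)² = ((-125 + 38) + 0)² = (-87 + 0)² = (-87)² = 7569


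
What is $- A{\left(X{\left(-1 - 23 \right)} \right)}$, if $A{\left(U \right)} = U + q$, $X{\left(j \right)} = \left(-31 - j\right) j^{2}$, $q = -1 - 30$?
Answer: $4063$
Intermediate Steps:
$q = -31$ ($q = -1 - 30 = -31$)
$X{\left(j \right)} = j^{2} \left(-31 - j\right)$
$A{\left(U \right)} = -31 + U$ ($A{\left(U \right)} = U - 31 = -31 + U$)
$- A{\left(X{\left(-1 - 23 \right)} \right)} = - (-31 + \left(-1 - 23\right)^{2} \left(-31 - \left(-1 - 23\right)\right)) = - (-31 + \left(-24\right)^{2} \left(-31 - -24\right)) = - (-31 + 576 \left(-31 + 24\right)) = - (-31 + 576 \left(-7\right)) = - (-31 - 4032) = \left(-1\right) \left(-4063\right) = 4063$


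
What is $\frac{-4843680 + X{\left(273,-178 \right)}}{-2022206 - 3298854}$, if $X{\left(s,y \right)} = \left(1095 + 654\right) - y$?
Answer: $\frac{4841753}{5321060} \approx 0.90992$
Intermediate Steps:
$X{\left(s,y \right)} = 1749 - y$
$\frac{-4843680 + X{\left(273,-178 \right)}}{-2022206 - 3298854} = \frac{-4843680 + \left(1749 - -178\right)}{-2022206 - 3298854} = \frac{-4843680 + \left(1749 + 178\right)}{-5321060} = \left(-4843680 + 1927\right) \left(- \frac{1}{5321060}\right) = \left(-4841753\right) \left(- \frac{1}{5321060}\right) = \frac{4841753}{5321060}$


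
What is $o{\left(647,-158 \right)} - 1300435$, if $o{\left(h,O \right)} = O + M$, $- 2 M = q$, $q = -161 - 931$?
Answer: $-1300047$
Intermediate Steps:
$q = -1092$ ($q = -161 - 931 = -1092$)
$M = 546$ ($M = \left(- \frac{1}{2}\right) \left(-1092\right) = 546$)
$o{\left(h,O \right)} = 546 + O$ ($o{\left(h,O \right)} = O + 546 = 546 + O$)
$o{\left(647,-158 \right)} - 1300435 = \left(546 - 158\right) - 1300435 = 388 - 1300435 = -1300047$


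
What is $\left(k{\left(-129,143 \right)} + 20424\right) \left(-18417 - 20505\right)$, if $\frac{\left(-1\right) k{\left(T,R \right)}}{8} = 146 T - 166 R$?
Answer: $-14050842000$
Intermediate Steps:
$k{\left(T,R \right)} = - 1168 T + 1328 R$ ($k{\left(T,R \right)} = - 8 \left(146 T - 166 R\right) = - 8 \left(- 166 R + 146 T\right) = - 1168 T + 1328 R$)
$\left(k{\left(-129,143 \right)} + 20424\right) \left(-18417 - 20505\right) = \left(\left(\left(-1168\right) \left(-129\right) + 1328 \cdot 143\right) + 20424\right) \left(-18417 - 20505\right) = \left(\left(150672 + 189904\right) + 20424\right) \left(-38922\right) = \left(340576 + 20424\right) \left(-38922\right) = 361000 \left(-38922\right) = -14050842000$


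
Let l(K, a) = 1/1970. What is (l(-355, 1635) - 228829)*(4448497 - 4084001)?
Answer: -82156146173992/985 ≈ -8.3407e+10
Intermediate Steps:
l(K, a) = 1/1970
(l(-355, 1635) - 228829)*(4448497 - 4084001) = (1/1970 - 228829)*(4448497 - 4084001) = -450793129/1970*364496 = -82156146173992/985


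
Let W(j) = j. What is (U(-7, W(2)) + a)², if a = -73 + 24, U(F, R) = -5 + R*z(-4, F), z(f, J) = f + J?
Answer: 5776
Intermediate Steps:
z(f, J) = J + f
U(F, R) = -5 + R*(-4 + F) (U(F, R) = -5 + R*(F - 4) = -5 + R*(-4 + F))
a = -49
(U(-7, W(2)) + a)² = ((-5 + 2*(-4 - 7)) - 49)² = ((-5 + 2*(-11)) - 49)² = ((-5 - 22) - 49)² = (-27 - 49)² = (-76)² = 5776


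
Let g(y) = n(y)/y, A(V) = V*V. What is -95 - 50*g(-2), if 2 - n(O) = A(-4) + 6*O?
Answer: -145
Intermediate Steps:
A(V) = V²
n(O) = -14 - 6*O (n(O) = 2 - ((-4)² + 6*O) = 2 - (16 + 6*O) = 2 + (-16 - 6*O) = -14 - 6*O)
g(y) = (-14 - 6*y)/y
-95 - 50*g(-2) = -95 - 50*(-6 - 14/(-2)) = -95 - 50*(-6 - 14*(-½)) = -95 - 50*(-6 + 7) = -95 - 50*1 = -95 - 50 = -145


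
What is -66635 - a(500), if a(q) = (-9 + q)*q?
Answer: -312135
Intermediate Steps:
a(q) = q*(-9 + q)
-66635 - a(500) = -66635 - 500*(-9 + 500) = -66635 - 500*491 = -66635 - 1*245500 = -66635 - 245500 = -312135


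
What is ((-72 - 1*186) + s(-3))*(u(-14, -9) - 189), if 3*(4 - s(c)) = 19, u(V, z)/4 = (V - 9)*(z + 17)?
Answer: 722425/3 ≈ 2.4081e+5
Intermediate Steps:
u(V, z) = 4*(-9 + V)*(17 + z) (u(V, z) = 4*((V - 9)*(z + 17)) = 4*((-9 + V)*(17 + z)) = 4*(-9 + V)*(17 + z))
s(c) = -7/3 (s(c) = 4 - 1/3*19 = 4 - 19/3 = -7/3)
((-72 - 1*186) + s(-3))*(u(-14, -9) - 189) = ((-72 - 1*186) - 7/3)*((-612 - 36*(-9) + 68*(-14) + 4*(-14)*(-9)) - 189) = ((-72 - 186) - 7/3)*((-612 + 324 - 952 + 504) - 189) = (-258 - 7/3)*(-736 - 189) = -781/3*(-925) = 722425/3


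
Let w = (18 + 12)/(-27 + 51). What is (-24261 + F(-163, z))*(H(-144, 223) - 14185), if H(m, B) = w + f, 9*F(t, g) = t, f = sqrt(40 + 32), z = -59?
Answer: 3099319580/9 - 437024*sqrt(2)/3 ≈ 3.4416e+8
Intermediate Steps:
w = 5/4 (w = 30/24 = 30*(1/24) = 5/4 ≈ 1.2500)
f = 6*sqrt(2) (f = sqrt(72) = 6*sqrt(2) ≈ 8.4853)
F(t, g) = t/9
H(m, B) = 5/4 + 6*sqrt(2)
(-24261 + F(-163, z))*(H(-144, 223) - 14185) = (-24261 + (1/9)*(-163))*((5/4 + 6*sqrt(2)) - 14185) = (-24261 - 163/9)*(-56735/4 + 6*sqrt(2)) = -218512*(-56735/4 + 6*sqrt(2))/9 = 3099319580/9 - 437024*sqrt(2)/3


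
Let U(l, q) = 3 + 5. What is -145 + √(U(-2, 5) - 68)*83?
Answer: -145 + 166*I*√15 ≈ -145.0 + 642.92*I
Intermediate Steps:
U(l, q) = 8
-145 + √(U(-2, 5) - 68)*83 = -145 + √(8 - 68)*83 = -145 + √(-60)*83 = -145 + (2*I*√15)*83 = -145 + 166*I*√15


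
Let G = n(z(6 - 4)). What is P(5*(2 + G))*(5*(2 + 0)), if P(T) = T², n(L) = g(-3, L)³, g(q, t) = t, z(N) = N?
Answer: 25000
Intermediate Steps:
n(L) = L³
G = 8 (G = (6 - 4)³ = 2³ = 8)
P(5*(2 + G))*(5*(2 + 0)) = (5*(2 + 8))²*(5*(2 + 0)) = (5*10)²*(5*2) = 50²*10 = 2500*10 = 25000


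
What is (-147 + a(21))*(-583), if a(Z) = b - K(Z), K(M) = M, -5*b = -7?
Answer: 485639/5 ≈ 97128.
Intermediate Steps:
b = 7/5 (b = -⅕*(-7) = 7/5 ≈ 1.4000)
a(Z) = 7/5 - Z
(-147 + a(21))*(-583) = (-147 + (7/5 - 1*21))*(-583) = (-147 + (7/5 - 21))*(-583) = (-147 - 98/5)*(-583) = -833/5*(-583) = 485639/5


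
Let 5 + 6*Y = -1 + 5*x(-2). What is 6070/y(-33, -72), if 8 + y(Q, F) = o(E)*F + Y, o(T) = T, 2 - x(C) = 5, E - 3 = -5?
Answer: 2428/53 ≈ 45.811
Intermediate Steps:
E = -2 (E = 3 - 5 = -2)
x(C) = -3 (x(C) = 2 - 1*5 = 2 - 5 = -3)
Y = -7/2 (Y = -⅚ + (-1 + 5*(-3))/6 = -⅚ + (-1 - 15)/6 = -⅚ + (⅙)*(-16) = -⅚ - 8/3 = -7/2 ≈ -3.5000)
y(Q, F) = -23/2 - 2*F (y(Q, F) = -8 + (-2*F - 7/2) = -8 + (-7/2 - 2*F) = -23/2 - 2*F)
6070/y(-33, -72) = 6070/(-23/2 - 2*(-72)) = 6070/(-23/2 + 144) = 6070/(265/2) = 6070*(2/265) = 2428/53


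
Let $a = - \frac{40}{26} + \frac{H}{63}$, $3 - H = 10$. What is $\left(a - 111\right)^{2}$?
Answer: $\frac{173712400}{13689} \approx 12690.0$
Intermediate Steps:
$H = -7$ ($H = 3 - 10 = -7$)
$a = - \frac{193}{117}$ ($a = - \frac{40}{26} - \frac{7}{63} = \left(-40\right) \frac{1}{26} - \frac{1}{9} = - \frac{20}{13} - \frac{1}{9} = - \frac{193}{117} \approx -1.6496$)
$\left(a - 111\right)^{2} = \left(- \frac{193}{117} - 111\right)^{2} = \left(- \frac{13180}{117}\right)^{2} = \frac{173712400}{13689}$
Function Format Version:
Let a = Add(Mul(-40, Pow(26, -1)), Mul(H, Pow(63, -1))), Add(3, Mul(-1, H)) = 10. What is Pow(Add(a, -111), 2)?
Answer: Rational(173712400, 13689) ≈ 12690.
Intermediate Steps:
H = -7 (H = Add(3, Mul(-1, 10)) = Add(3, -10) = -7)
a = Rational(-193, 117) (a = Add(Mul(-40, Pow(26, -1)), Mul(-7, Pow(63, -1))) = Add(Mul(-40, Rational(1, 26)), Mul(-7, Rational(1, 63))) = Add(Rational(-20, 13), Rational(-1, 9)) = Rational(-193, 117) ≈ -1.6496)
Pow(Add(a, -111), 2) = Pow(Add(Rational(-193, 117), -111), 2) = Pow(Rational(-13180, 117), 2) = Rational(173712400, 13689)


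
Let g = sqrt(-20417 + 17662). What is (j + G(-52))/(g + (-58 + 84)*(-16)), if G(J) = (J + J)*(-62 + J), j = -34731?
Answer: 9516000/175811 + 22875*I*sqrt(2755)/175811 ≈ 54.126 + 6.8293*I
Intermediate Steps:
g = I*sqrt(2755) (g = sqrt(-2755) = I*sqrt(2755) ≈ 52.488*I)
G(J) = 2*J*(-62 + J) (G(J) = (2*J)*(-62 + J) = 2*J*(-62 + J))
(j + G(-52))/(g + (-58 + 84)*(-16)) = (-34731 + 2*(-52)*(-62 - 52))/(I*sqrt(2755) + (-58 + 84)*(-16)) = (-34731 + 2*(-52)*(-114))/(I*sqrt(2755) + 26*(-16)) = (-34731 + 11856)/(I*sqrt(2755) - 416) = -22875/(-416 + I*sqrt(2755))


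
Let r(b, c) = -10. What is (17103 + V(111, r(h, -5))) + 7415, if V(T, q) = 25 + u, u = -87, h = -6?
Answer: 24456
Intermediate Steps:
V(T, q) = -62 (V(T, q) = 25 - 87 = -62)
(17103 + V(111, r(h, -5))) + 7415 = (17103 - 62) + 7415 = 17041 + 7415 = 24456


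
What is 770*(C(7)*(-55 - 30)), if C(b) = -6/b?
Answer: 56100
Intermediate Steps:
770*(C(7)*(-55 - 30)) = 770*((-6/7)*(-55 - 30)) = 770*(-6*⅐*(-85)) = 770*(-6/7*(-85)) = 770*(510/7) = 56100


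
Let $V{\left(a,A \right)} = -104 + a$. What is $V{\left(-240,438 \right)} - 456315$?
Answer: $-456659$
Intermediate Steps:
$V{\left(-240,438 \right)} - 456315 = \left(-104 - 240\right) - 456315 = -344 - 456315 = -456659$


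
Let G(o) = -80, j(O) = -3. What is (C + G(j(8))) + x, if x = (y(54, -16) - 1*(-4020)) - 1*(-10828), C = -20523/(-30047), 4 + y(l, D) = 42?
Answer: 444896405/30047 ≈ 14807.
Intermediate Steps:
y(l, D) = 38 (y(l, D) = -4 + 42 = 38)
C = 20523/30047 (C = -20523*(-1/30047) = 20523/30047 ≈ 0.68303)
x = 14886 (x = (38 - 1*(-4020)) - 1*(-10828) = (38 + 4020) + 10828 = 4058 + 10828 = 14886)
(C + G(j(8))) + x = (20523/30047 - 80) + 14886 = -2383237/30047 + 14886 = 444896405/30047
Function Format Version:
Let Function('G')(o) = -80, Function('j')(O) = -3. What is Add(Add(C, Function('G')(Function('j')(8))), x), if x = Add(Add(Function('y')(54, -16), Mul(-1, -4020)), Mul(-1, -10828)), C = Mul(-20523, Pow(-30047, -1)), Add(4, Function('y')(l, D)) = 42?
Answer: Rational(444896405, 30047) ≈ 14807.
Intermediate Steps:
Function('y')(l, D) = 38 (Function('y')(l, D) = Add(-4, 42) = 38)
C = Rational(20523, 30047) (C = Mul(-20523, Rational(-1, 30047)) = Rational(20523, 30047) ≈ 0.68303)
x = 14886 (x = Add(Add(38, Mul(-1, -4020)), Mul(-1, -10828)) = Add(Add(38, 4020), 10828) = Add(4058, 10828) = 14886)
Add(Add(C, Function('G')(Function('j')(8))), x) = Add(Add(Rational(20523, 30047), -80), 14886) = Add(Rational(-2383237, 30047), 14886) = Rational(444896405, 30047)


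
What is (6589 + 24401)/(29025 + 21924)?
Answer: 10330/16983 ≈ 0.60826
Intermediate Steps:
(6589 + 24401)/(29025 + 21924) = 30990/50949 = 30990*(1/50949) = 10330/16983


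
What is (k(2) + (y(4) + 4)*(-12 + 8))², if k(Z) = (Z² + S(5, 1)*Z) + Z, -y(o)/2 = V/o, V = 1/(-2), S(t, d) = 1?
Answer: 81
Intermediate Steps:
V = -½ ≈ -0.50000
y(o) = 1/o (y(o) = -(-1)/o = 1/o)
k(Z) = Z² + 2*Z (k(Z) = (Z² + 1*Z) + Z = (Z² + Z) + Z = (Z + Z²) + Z = Z² + 2*Z)
(k(2) + (y(4) + 4)*(-12 + 8))² = (2*(2 + 2) + (1/4 + 4)*(-12 + 8))² = (2*4 + (¼ + 4)*(-4))² = (8 + (17/4)*(-4))² = (8 - 17)² = (-9)² = 81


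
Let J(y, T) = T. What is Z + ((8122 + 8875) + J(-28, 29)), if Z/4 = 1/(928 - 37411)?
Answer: 621159554/36483 ≈ 17026.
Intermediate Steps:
Z = -4/36483 (Z = 4/(928 - 37411) = 4/(-36483) = 4*(-1/36483) = -4/36483 ≈ -0.00010964)
Z + ((8122 + 8875) + J(-28, 29)) = -4/36483 + ((8122 + 8875) + 29) = -4/36483 + (16997 + 29) = -4/36483 + 17026 = 621159554/36483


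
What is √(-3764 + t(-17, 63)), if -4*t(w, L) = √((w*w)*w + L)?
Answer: √(-15056 - 5*I*√194)/2 ≈ 0.14189 - 61.352*I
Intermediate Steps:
t(w, L) = -√(L + w³)/4 (t(w, L) = -√((w*w)*w + L)/4 = -√(w²*w + L)/4 = -√(w³ + L)/4 = -√(L + w³)/4)
√(-3764 + t(-17, 63)) = √(-3764 - √(63 + (-17)³)/4) = √(-3764 - √(63 - 4913)/4) = √(-3764 - 5*I*√194/4)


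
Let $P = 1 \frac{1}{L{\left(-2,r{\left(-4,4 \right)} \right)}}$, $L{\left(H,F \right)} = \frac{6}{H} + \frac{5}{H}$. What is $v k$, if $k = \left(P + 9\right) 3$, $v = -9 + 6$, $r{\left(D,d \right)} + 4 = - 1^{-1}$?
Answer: $- \frac{873}{11} \approx -79.364$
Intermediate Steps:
$r{\left(D,d \right)} = -5$ ($r{\left(D,d \right)} = -4 - 1^{-1} = -4 - 1 = -5$)
$L{\left(H,F \right)} = \frac{11}{H}$
$P = - \frac{2}{11}$ ($P = 1 \frac{1}{11 \frac{1}{-2}} = 1 \frac{1}{11 \left(- \frac{1}{2}\right)} = 1 \frac{1}{- \frac{11}{2}} = 1 \left(- \frac{2}{11}\right) = - \frac{2}{11} \approx -0.18182$)
$v = -3$
$k = \frac{291}{11}$ ($k = \left(- \frac{2}{11} + 9\right) 3 = \frac{97}{11} \cdot 3 = \frac{291}{11} \approx 26.455$)
$v k = \left(-3\right) \frac{291}{11} = - \frac{873}{11}$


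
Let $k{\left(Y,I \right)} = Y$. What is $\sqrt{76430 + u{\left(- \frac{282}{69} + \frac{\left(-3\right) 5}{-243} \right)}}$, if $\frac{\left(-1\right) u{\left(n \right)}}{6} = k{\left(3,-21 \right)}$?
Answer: $2 \sqrt{19103} \approx 276.43$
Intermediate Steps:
$u{\left(n \right)} = -18$ ($u{\left(n \right)} = \left(-6\right) 3 = -18$)
$\sqrt{76430 + u{\left(- \frac{282}{69} + \frac{\left(-3\right) 5}{-243} \right)}} = \sqrt{76430 - 18} = \sqrt{76412} = 2 \sqrt{19103}$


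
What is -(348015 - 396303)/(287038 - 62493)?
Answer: 48288/224545 ≈ 0.21505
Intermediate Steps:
-(348015 - 396303)/(287038 - 62493) = -(-48288)/224545 = -1*(-48288/224545) = 48288/224545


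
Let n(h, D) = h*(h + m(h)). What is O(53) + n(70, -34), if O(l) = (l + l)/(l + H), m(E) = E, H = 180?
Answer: 2283506/233 ≈ 9800.5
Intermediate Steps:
O(l) = 2*l/(180 + l) (O(l) = (l + l)/(l + 180) = (2*l)/(180 + l) = 2*l/(180 + l))
n(h, D) = 2*h² (n(h, D) = h*(h + h) = h*(2*h) = 2*h²)
O(53) + n(70, -34) = 2*53/(180 + 53) + 2*70² = 2*53/233 + 2*4900 = 2*53*(1/233) + 9800 = 106/233 + 9800 = 2283506/233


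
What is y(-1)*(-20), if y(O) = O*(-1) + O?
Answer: 0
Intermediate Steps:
y(O) = 0 (y(O) = -O + O = 0)
y(-1)*(-20) = 0*(-20) = 0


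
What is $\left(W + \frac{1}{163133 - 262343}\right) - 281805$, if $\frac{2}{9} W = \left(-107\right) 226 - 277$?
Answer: $- \frac{19438736153}{49605} \approx -3.9187 \cdot 10^{5}$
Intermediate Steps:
$W = - \frac{220131}{2}$ ($W = \frac{9 \left(\left(-107\right) 226 - 277\right)}{2} = \frac{9 \left(-24182 - 277\right)}{2} = \frac{9}{2} \left(-24459\right) = - \frac{220131}{2} \approx -1.1007 \cdot 10^{5}$)
$\left(W + \frac{1}{163133 - 262343}\right) - 281805 = \left(- \frac{220131}{2} + \frac{1}{163133 - 262343}\right) - 281805 = \left(- \frac{220131}{2} + \frac{1}{-99210}\right) - 281805 = \left(- \frac{220131}{2} - \frac{1}{99210}\right) - 281805 = - \frac{5459799128}{49605} - 281805 = - \frac{19438736153}{49605}$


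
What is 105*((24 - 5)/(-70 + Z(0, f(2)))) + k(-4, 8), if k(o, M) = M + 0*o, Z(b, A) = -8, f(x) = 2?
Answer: -457/26 ≈ -17.577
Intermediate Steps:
k(o, M) = M (k(o, M) = M + 0 = M)
105*((24 - 5)/(-70 + Z(0, f(2)))) + k(-4, 8) = 105*((24 - 5)/(-70 - 8)) + 8 = 105*(19/(-78)) + 8 = 105*(19*(-1/78)) + 8 = 105*(-19/78) + 8 = -665/26 + 8 = -457/26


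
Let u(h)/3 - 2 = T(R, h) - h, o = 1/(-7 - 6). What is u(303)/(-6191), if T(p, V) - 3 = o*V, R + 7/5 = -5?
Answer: 12531/80483 ≈ 0.15570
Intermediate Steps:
R = -32/5 (R = -7/5 - 5 = -32/5 ≈ -6.4000)
o = -1/13 (o = 1/(-13) = -1/13 ≈ -0.076923)
T(p, V) = 3 - V/13
u(h) = 15 - 42*h/13 (u(h) = 6 + 3*((3 - h/13) - h) = 6 + 3*(3 - 14*h/13) = 6 + (9 - 42*h/13) = 15 - 42*h/13)
u(303)/(-6191) = (15 - 42/13*303)/(-6191) = (15 - 12726/13)*(-1/6191) = -12531/13*(-1/6191) = 12531/80483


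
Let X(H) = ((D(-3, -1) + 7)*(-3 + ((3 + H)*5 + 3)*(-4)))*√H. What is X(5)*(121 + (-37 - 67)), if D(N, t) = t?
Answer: -17850*√5 ≈ -39914.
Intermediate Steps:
X(H) = √H*(-450 - 120*H) (X(H) = ((-1 + 7)*(-3 + ((3 + H)*5 + 3)*(-4)))*√H = (6*(-3 + ((15 + 5*H) + 3)*(-4)))*√H = (6*(-3 + (18 + 5*H)*(-4)))*√H = (6*(-3 + (-72 - 20*H)))*√H = (6*(-75 - 20*H))*√H = (-450 - 120*H)*√H = √H*(-450 - 120*H))
X(5)*(121 + (-37 - 67)) = (√5*(-450 - 120*5))*(121 + (-37 - 67)) = (√5*(-450 - 600))*(121 - 104) = (√5*(-1050))*17 = -1050*√5*17 = -17850*√5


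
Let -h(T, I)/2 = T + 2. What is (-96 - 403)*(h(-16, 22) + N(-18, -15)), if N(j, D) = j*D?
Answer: -148702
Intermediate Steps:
h(T, I) = -4 - 2*T (h(T, I) = -2*(T + 2) = -2*(2 + T) = -4 - 2*T)
N(j, D) = D*j
(-96 - 403)*(h(-16, 22) + N(-18, -15)) = (-96 - 403)*((-4 - 2*(-16)) - 15*(-18)) = -499*((-4 + 32) + 270) = -499*(28 + 270) = -499*298 = -148702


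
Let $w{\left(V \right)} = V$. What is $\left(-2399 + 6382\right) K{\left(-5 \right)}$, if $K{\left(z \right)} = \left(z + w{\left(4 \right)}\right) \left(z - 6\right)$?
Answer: $43813$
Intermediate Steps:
$K{\left(z \right)} = \left(-6 + z\right) \left(4 + z\right)$ ($K{\left(z \right)} = \left(z + 4\right) \left(z - 6\right) = \left(4 + z\right) \left(-6 + z\right) = \left(-6 + z\right) \left(4 + z\right)$)
$\left(-2399 + 6382\right) K{\left(-5 \right)} = \left(-2399 + 6382\right) \left(-24 + \left(-5\right)^{2} - -10\right) = 3983 \left(-24 + 25 + 10\right) = 3983 \cdot 11 = 43813$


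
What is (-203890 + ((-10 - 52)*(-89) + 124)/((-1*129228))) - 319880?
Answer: -33842877601/64614 ≈ -5.2377e+5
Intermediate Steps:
(-203890 + ((-10 - 52)*(-89) + 124)/((-1*129228))) - 319880 = (-203890 + (-62*(-89) + 124)/(-129228)) - 319880 = (-203890 + (5518 + 124)*(-1/129228)) - 319880 = (-203890 + 5642*(-1/129228)) - 319880 = (-203890 - 2821/64614) - 319880 = -13174151281/64614 - 319880 = -33842877601/64614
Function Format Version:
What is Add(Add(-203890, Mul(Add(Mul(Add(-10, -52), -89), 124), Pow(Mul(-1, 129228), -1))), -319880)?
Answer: Rational(-33842877601, 64614) ≈ -5.2377e+5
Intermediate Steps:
Add(Add(-203890, Mul(Add(Mul(Add(-10, -52), -89), 124), Pow(Mul(-1, 129228), -1))), -319880) = Add(Add(-203890, Mul(Add(Mul(-62, -89), 124), Pow(-129228, -1))), -319880) = Add(Add(-203890, Mul(Add(5518, 124), Rational(-1, 129228))), -319880) = Add(Add(-203890, Mul(5642, Rational(-1, 129228))), -319880) = Add(Add(-203890, Rational(-2821, 64614)), -319880) = Add(Rational(-13174151281, 64614), -319880) = Rational(-33842877601, 64614)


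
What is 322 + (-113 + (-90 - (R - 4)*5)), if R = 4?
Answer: 119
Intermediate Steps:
322 + (-113 + (-90 - (R - 4)*5)) = 322 + (-113 + (-90 - (4 - 4)*5)) = 322 + (-113 + (-90 - 0*5)) = 322 + (-113 + (-90 - 1*0)) = 322 + (-113 + (-90 + 0)) = 322 + (-113 - 90) = 322 - 203 = 119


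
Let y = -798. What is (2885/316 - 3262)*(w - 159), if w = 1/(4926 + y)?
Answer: 674667787357/1304448 ≈ 5.1721e+5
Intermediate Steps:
w = 1/4128 (w = 1/(4926 - 798) = 1/4128 ≈ 0.00024225)
(2885/316 - 3262)*(w - 159) = (2885/316 - 3262)*(1/4128 - 159) = (2885*(1/316) - 3262)*(-656351/4128) = (2885/316 - 3262)*(-656351/4128) = -1027907/316*(-656351/4128) = 674667787357/1304448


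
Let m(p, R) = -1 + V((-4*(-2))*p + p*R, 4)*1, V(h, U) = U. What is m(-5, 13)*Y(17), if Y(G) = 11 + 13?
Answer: 72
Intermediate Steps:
Y(G) = 24
m(p, R) = 3 (m(p, R) = -1 + 4*1 = -1 + 4 = 3)
m(-5, 13)*Y(17) = 3*24 = 72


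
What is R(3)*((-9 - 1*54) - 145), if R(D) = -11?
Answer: 2288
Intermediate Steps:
R(3)*((-9 - 1*54) - 145) = -11*((-9 - 1*54) - 145) = -11*((-9 - 54) - 145) = -11*(-63 - 145) = -11*(-208) = 2288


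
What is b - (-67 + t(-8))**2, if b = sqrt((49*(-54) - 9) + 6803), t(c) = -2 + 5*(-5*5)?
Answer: -37636 + 2*sqrt(1037) ≈ -37572.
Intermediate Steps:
t(c) = -127 (t(c) = -2 + 5*(-25) = -2 - 125 = -127)
b = 2*sqrt(1037) (b = sqrt((-2646 - 9) + 6803) = sqrt(-2655 + 6803) = sqrt(4148) = 2*sqrt(1037) ≈ 64.405)
b - (-67 + t(-8))**2 = 2*sqrt(1037) - (-67 - 127)**2 = 2*sqrt(1037) - 1*(-194)**2 = 2*sqrt(1037) - 1*37636 = 2*sqrt(1037) - 37636 = -37636 + 2*sqrt(1037)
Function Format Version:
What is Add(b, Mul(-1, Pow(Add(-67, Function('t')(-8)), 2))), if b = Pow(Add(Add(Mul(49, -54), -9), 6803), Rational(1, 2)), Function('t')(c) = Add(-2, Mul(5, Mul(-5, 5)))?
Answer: Add(-37636, Mul(2, Pow(1037, Rational(1, 2)))) ≈ -37572.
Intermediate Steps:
Function('t')(c) = -127 (Function('t')(c) = Add(-2, Mul(5, -25)) = Add(-2, -125) = -127)
b = Mul(2, Pow(1037, Rational(1, 2))) (b = Pow(Add(Add(-2646, -9), 6803), Rational(1, 2)) = Pow(Add(-2655, 6803), Rational(1, 2)) = Pow(4148, Rational(1, 2)) = Mul(2, Pow(1037, Rational(1, 2))) ≈ 64.405)
Add(b, Mul(-1, Pow(Add(-67, Function('t')(-8)), 2))) = Add(Mul(2, Pow(1037, Rational(1, 2))), Mul(-1, Pow(Add(-67, -127), 2))) = Add(Mul(2, Pow(1037, Rational(1, 2))), Mul(-1, Pow(-194, 2))) = Add(Mul(2, Pow(1037, Rational(1, 2))), Mul(-1, 37636)) = Add(Mul(2, Pow(1037, Rational(1, 2))), -37636) = Add(-37636, Mul(2, Pow(1037, Rational(1, 2))))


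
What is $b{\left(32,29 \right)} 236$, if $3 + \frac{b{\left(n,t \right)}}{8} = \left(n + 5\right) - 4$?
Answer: $56640$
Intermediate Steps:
$b{\left(n,t \right)} = -16 + 8 n$ ($b{\left(n,t \right)} = -24 + 8 \left(\left(n + 5\right) - 4\right) = -24 + 8 \left(\left(5 + n\right) - 4\right) = -24 + 8 \left(1 + n\right) = -24 + \left(8 + 8 n\right) = -16 + 8 n$)
$b{\left(32,29 \right)} 236 = \left(-16 + 8 \cdot 32\right) 236 = \left(-16 + 256\right) 236 = 240 \cdot 236 = 56640$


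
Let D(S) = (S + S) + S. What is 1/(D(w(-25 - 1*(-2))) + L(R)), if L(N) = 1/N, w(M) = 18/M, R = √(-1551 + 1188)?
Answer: -450846/1059037 + 5819*I*√3/1059037 ≈ -0.42571 + 0.009517*I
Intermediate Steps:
R = 11*I*√3 (R = √(-363) = 11*I*√3 ≈ 19.053*I)
D(S) = 3*S (D(S) = 2*S + S = 3*S)
1/(D(w(-25 - 1*(-2))) + L(R)) = 1/(3*(18/(-25 - 1*(-2))) + 1/(11*I*√3)) = 1/(3*(18/(-25 + 2)) - I*√3/33) = 1/(3*(18/(-23)) - I*√3/33) = 1/(3*(18*(-1/23)) - I*√3/33) = 1/(3*(-18/23) - I*√3/33) = 1/(-54/23 - I*√3/33)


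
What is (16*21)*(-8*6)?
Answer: -16128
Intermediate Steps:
(16*21)*(-8*6) = 336*(-48) = -16128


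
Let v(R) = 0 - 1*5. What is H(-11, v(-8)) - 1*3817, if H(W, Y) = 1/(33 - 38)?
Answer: -19086/5 ≈ -3817.2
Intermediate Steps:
v(R) = -5 (v(R) = 0 - 5 = -5)
H(W, Y) = -1/5 (H(W, Y) = 1/(-5) = -1/5)
H(-11, v(-8)) - 1*3817 = -1/5 - 1*3817 = -1/5 - 3817 = -19086/5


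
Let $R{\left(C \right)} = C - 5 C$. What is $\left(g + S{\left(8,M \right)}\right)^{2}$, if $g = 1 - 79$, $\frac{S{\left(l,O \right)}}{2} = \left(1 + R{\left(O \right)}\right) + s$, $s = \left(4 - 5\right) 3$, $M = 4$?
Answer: $12996$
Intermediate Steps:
$R{\left(C \right)} = - 4 C$
$s = -3$ ($s = \left(-1\right) 3 = -3$)
$S{\left(l,O \right)} = -4 - 8 O$ ($S{\left(l,O \right)} = 2 \left(\left(1 - 4 O\right) - 3\right) = 2 \left(-2 - 4 O\right) = -4 - 8 O$)
$g = -78$ ($g = 1 - 79 = -78$)
$\left(g + S{\left(8,M \right)}\right)^{2} = \left(-78 - 36\right)^{2} = \left(-114\right)^{2} = 12996$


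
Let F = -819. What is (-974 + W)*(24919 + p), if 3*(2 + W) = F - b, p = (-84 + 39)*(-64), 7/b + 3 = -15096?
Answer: -224679246122/6471 ≈ -3.4721e+7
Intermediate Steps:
b = -1/2157 (b = 7/(-3 - 15096) = 7/(-15099) = 7*(-1/15099) = -1/2157 ≈ -0.00046361)
p = 2880 (p = -45*(-64) = 2880)
W = -1779524/6471 (W = -2 + (-819 - 1*(-1/2157))/3 = -2 + (-819 + 1/2157)/3 = -2 + (1/3)*(-1766582/2157) = -2 - 1766582/6471 = -1779524/6471 ≈ -275.00)
(-974 + W)*(24919 + p) = (-974 - 1779524/6471)*(24919 + 2880) = -8082278/6471*27799 = -224679246122/6471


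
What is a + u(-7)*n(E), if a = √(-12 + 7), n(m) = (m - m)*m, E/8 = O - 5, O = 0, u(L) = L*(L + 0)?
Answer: I*√5 ≈ 2.2361*I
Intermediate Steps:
u(L) = L² (u(L) = L*L = L²)
E = -40 (E = 8*(0 - 5) = 8*(-5) = -40)
n(m) = 0 (n(m) = 0*m = 0)
a = I*√5 (a = √(-5) = I*√5 ≈ 2.2361*I)
a + u(-7)*n(E) = I*√5 + (-7)²*0 = I*√5 + 49*0 = I*√5 + 0 = I*√5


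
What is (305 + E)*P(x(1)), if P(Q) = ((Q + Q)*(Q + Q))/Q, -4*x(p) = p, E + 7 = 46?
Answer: -344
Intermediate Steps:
E = 39 (E = -7 + 46 = 39)
x(p) = -p/4
P(Q) = 4*Q (P(Q) = ((2*Q)*(2*Q))/Q = (4*Q²)/Q = 4*Q)
(305 + E)*P(x(1)) = (305 + 39)*(4*(-¼*1)) = 344*(4*(-¼)) = 344*(-1) = -344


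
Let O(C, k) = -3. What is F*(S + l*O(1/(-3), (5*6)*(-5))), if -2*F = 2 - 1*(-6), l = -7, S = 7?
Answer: -112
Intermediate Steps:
F = -4 (F = -(2 - 1*(-6))/2 = -(2 + 6)/2 = -½*8 = -4)
F*(S + l*O(1/(-3), (5*6)*(-5))) = -4*(7 - 7*(-3)) = -4*(7 + 21) = -4*28 = -112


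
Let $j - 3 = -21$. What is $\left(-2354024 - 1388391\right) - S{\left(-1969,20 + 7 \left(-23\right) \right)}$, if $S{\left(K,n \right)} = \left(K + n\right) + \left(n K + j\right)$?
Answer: $-4017916$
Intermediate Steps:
$j = -18$ ($j = 3 - 21 = -18$)
$S{\left(K,n \right)} = -18 + K + n + K n$ ($S{\left(K,n \right)} = \left(K + n\right) + \left(n K - 18\right) = \left(K + n\right) + \left(K n - 18\right) = \left(K + n\right) + \left(-18 + K n\right) = -18 + K + n + K n$)
$\left(-2354024 - 1388391\right) - S{\left(-1969,20 + 7 \left(-23\right) \right)} = \left(-2354024 - 1388391\right) - \left(-18 - 1969 + \left(20 + 7 \left(-23\right)\right) - 1969 \left(20 + 7 \left(-23\right)\right)\right) = -3742415 - \left(-18 - 1969 + \left(20 - 161\right) - 1969 \left(20 - 161\right)\right) = -3742415 - \left(-18 - 1969 - 141 - -277629\right) = -3742415 - \left(-18 - 1969 - 141 + 277629\right) = -3742415 - 275501 = -4017916$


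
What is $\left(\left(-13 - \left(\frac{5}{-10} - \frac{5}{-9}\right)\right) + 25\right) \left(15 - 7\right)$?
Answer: $\frac{860}{9} \approx 95.556$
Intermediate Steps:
$\left(\left(-13 - \left(\frac{5}{-10} - \frac{5}{-9}\right)\right) + 25\right) \left(15 - 7\right) = \left(\left(-13 - \left(5 \left(- \frac{1}{10}\right) - - \frac{5}{9}\right)\right) + 25\right) \left(15 - 7\right) = \left(\left(-13 - \left(- \frac{1}{2} + \frac{5}{9}\right)\right) + 25\right) \left(15 - 7\right) = \left(\left(-13 - \frac{1}{18}\right) + 25\right) 8 = \left(- \frac{235}{18} + 25\right) 8 = \frac{215}{18} \cdot 8 = \frac{860}{9}$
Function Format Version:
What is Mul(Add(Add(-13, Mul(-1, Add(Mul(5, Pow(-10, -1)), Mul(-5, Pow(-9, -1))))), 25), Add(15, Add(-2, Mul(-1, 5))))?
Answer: Rational(860, 9) ≈ 95.556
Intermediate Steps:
Mul(Add(Add(-13, Mul(-1, Add(Mul(5, Pow(-10, -1)), Mul(-5, Pow(-9, -1))))), 25), Add(15, Add(-2, Mul(-1, 5)))) = Mul(Add(Add(-13, Mul(-1, Add(Mul(5, Rational(-1, 10)), Mul(-5, Rational(-1, 9))))), 25), Add(15, Add(-2, -5))) = Mul(Add(Add(-13, Mul(-1, Add(Rational(-1, 2), Rational(5, 9)))), 25), Add(15, -7)) = Mul(Add(Add(-13, Mul(-1, Rational(1, 18))), 25), 8) = Mul(Add(Add(-13, Rational(-1, 18)), 25), 8) = Mul(Add(Rational(-235, 18), 25), 8) = Mul(Rational(215, 18), 8) = Rational(860, 9)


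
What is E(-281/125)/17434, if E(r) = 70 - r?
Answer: 9031/2179250 ≈ 0.0041441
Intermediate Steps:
E(-281/125)/17434 = (70 - (-281)/125)/17434 = (70 - (-281)/125)*(1/17434) = (70 - 1*(-281/125))*(1/17434) = (70 + 281/125)*(1/17434) = (9031/125)*(1/17434) = 9031/2179250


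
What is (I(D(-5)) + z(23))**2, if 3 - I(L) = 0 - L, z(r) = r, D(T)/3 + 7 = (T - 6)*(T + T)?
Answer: 112225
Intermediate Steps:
D(T) = -21 + 6*T*(-6 + T) (D(T) = -21 + 3*((T - 6)*(T + T)) = -21 + 3*((-6 + T)*(2*T)) = -21 + 3*(2*T*(-6 + T)) = -21 + 6*T*(-6 + T))
I(L) = 3 + L (I(L) = 3 - (0 - L) = 3 - (-1)*L = 3 + L)
(I(D(-5)) + z(23))**2 = ((3 + (-21 - 36*(-5) + 6*(-5)**2)) + 23)**2 = ((3 + (-21 + 180 + 6*25)) + 23)**2 = ((3 + (-21 + 180 + 150)) + 23)**2 = ((3 + 309) + 23)**2 = (312 + 23)**2 = 335**2 = 112225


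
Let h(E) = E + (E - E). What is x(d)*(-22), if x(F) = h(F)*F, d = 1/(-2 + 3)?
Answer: -22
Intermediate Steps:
h(E) = E (h(E) = E + 0 = E)
d = 1 (d = 1/1 = 1)
x(F) = F² (x(F) = F*F = F²)
x(d)*(-22) = 1²*(-22) = 1*(-22) = -22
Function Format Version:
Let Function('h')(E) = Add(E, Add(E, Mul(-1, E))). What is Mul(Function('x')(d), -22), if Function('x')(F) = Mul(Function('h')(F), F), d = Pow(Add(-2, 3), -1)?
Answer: -22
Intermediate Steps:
Function('h')(E) = E (Function('h')(E) = Add(E, 0) = E)
d = 1 (d = Pow(1, -1) = 1)
Function('x')(F) = Pow(F, 2) (Function('x')(F) = Mul(F, F) = Pow(F, 2))
Mul(Function('x')(d), -22) = Mul(Pow(1, 2), -22) = Mul(1, -22) = -22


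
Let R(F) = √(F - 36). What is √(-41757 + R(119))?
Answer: √(-41757 + √83) ≈ 204.32*I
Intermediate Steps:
R(F) = √(-36 + F)
√(-41757 + R(119)) = √(-41757 + √(-36 + 119)) = √(-41757 + √83)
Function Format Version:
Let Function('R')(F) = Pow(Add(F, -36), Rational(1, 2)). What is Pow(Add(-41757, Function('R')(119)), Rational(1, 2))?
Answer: Pow(Add(-41757, Pow(83, Rational(1, 2))), Rational(1, 2)) ≈ Mul(204.32, I)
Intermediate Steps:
Function('R')(F) = Pow(Add(-36, F), Rational(1, 2))
Pow(Add(-41757, Function('R')(119)), Rational(1, 2)) = Pow(Add(-41757, Pow(Add(-36, 119), Rational(1, 2))), Rational(1, 2)) = Pow(Add(-41757, Pow(83, Rational(1, 2))), Rational(1, 2))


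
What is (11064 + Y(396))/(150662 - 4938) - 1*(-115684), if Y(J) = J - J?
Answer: 4214486570/36431 ≈ 1.1568e+5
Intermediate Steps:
Y(J) = 0
(11064 + Y(396))/(150662 - 4938) - 1*(-115684) = (11064 + 0)/(150662 - 4938) - 1*(-115684) = 11064/145724 + 115684 = 11064*(1/145724) + 115684 = 2766/36431 + 115684 = 4214486570/36431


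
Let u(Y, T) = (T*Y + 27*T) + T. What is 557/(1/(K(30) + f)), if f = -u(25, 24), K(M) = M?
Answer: -691794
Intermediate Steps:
u(Y, T) = 28*T + T*Y (u(Y, T) = (27*T + T*Y) + T = 28*T + T*Y)
f = -1272 (f = -24*(28 + 25) = -24*53 = -1*1272 = -1272)
557/(1/(K(30) + f)) = 557/(1/(30 - 1272)) = 557/(1/(-1242)) = 557/(-1/1242) = 557*(-1242) = -691794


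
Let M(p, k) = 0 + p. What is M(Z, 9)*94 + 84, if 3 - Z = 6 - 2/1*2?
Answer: 178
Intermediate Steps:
Z = 1 (Z = 3 - (6 - 2/1*2) = 3 - (6 - 2*1*2) = 3 - (6 - 2*2) = 3 - (6 - 4) = 3 - 1*2 = 3 - 2 = 1)
M(p, k) = p
M(Z, 9)*94 + 84 = 1*94 + 84 = 94 + 84 = 178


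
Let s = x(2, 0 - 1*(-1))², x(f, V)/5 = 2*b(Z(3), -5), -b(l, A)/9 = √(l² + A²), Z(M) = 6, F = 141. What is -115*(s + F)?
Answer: -56837715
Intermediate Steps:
b(l, A) = -9*√(A² + l²) (b(l, A) = -9*√(l² + A²) = -9*√(A² + l²))
x(f, V) = -90*√61 (x(f, V) = 5*(2*(-9*√((-5)² + 6²))) = 5*(2*(-9*√(25 + 36))) = 5*(2*(-9*√61)) = 5*(-18*√61) = -90*√61)
s = 494100 (s = (-90*√61)² = 494100)
-115*(s + F) = -115*(494100 + 141) = -115*494241 = -56837715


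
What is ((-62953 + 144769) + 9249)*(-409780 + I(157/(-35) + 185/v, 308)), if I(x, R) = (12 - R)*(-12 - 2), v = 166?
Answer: -36939242340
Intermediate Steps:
I(x, R) = -168 + 14*R (I(x, R) = (12 - R)*(-14) = -168 + 14*R)
((-62953 + 144769) + 9249)*(-409780 + I(157/(-35) + 185/v, 308)) = ((-62953 + 144769) + 9249)*(-409780 + (-168 + 14*308)) = (81816 + 9249)*(-409780 + (-168 + 4312)) = 91065*(-409780 + 4144) = 91065*(-405636) = -36939242340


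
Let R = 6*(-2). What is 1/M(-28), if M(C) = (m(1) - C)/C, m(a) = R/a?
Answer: -7/4 ≈ -1.7500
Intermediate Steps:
R = -12
m(a) = -12/a
M(C) = (-12 - C)/C (M(C) = (-12/1 - C)/C = (-12*1 - C)/C = (-12 - C)/C)
1/M(-28) = 1/((-12 - 1*(-28))/(-28)) = 1/(-(-12 + 28)/28) = 1/(-1/28*16) = 1/(-4/7) = -7/4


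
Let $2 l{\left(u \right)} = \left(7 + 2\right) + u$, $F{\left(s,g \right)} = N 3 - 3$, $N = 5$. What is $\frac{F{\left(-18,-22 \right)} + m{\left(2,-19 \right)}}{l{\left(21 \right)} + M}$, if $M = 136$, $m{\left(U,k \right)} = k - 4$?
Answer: $- \frac{11}{151} \approx -0.072848$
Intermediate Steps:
$m{\left(U,k \right)} = -4 + k$
$F{\left(s,g \right)} = 12$ ($F{\left(s,g \right)} = 5 \cdot 3 - 3 = 15 - 3 = 12$)
$l{\left(u \right)} = \frac{9}{2} + \frac{u}{2}$ ($l{\left(u \right)} = \frac{\left(7 + 2\right) + u}{2} = \frac{9 + u}{2} = \frac{9}{2} + \frac{u}{2}$)
$\frac{F{\left(-18,-22 \right)} + m{\left(2,-19 \right)}}{l{\left(21 \right)} + M} = \frac{12 - 23}{\left(\frac{9}{2} + \frac{1}{2} \cdot 21\right) + 136} = \frac{12 - 23}{\left(\frac{9}{2} + \frac{21}{2}\right) + 136} = - \frac{11}{15 + 136} = - \frac{11}{151}$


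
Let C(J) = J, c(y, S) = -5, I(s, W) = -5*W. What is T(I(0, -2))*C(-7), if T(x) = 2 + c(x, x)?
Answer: 21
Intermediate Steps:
T(x) = -3 (T(x) = 2 - 5 = -3)
T(I(0, -2))*C(-7) = -3*(-7) = 21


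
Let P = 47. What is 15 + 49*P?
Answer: 2318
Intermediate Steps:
15 + 49*P = 15 + 49*47 = 15 + 2303 = 2318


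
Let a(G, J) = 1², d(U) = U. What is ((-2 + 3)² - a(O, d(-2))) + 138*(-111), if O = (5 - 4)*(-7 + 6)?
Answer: -15318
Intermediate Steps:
O = -1 (O = 1*(-1) = -1)
a(G, J) = 1
((-2 + 3)² - a(O, d(-2))) + 138*(-111) = ((-2 + 3)² - 1*1) + 138*(-111) = (1² - 1) - 15318 = (1 - 1) - 15318 = 0 - 15318 = -15318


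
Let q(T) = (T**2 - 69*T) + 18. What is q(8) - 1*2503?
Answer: -2973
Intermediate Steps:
q(T) = 18 + T**2 - 69*T
q(8) - 1*2503 = (18 + 8**2 - 69*8) - 1*2503 = (18 + 64 - 552) - 2503 = -470 - 2503 = -2973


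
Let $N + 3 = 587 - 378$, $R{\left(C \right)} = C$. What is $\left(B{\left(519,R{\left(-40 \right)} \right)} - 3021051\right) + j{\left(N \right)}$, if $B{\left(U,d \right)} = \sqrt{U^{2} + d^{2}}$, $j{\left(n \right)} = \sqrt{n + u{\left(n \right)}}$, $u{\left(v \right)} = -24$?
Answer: $-3021051 + \sqrt{182} + \sqrt{270961} \approx -3.0205 \cdot 10^{6}$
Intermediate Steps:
$N = 206$ ($N = -3 + \left(587 - 378\right) = -3 + 209 = 206$)
$j{\left(n \right)} = \sqrt{-24 + n}$ ($j{\left(n \right)} = \sqrt{n - 24} = \sqrt{-24 + n}$)
$\left(B{\left(519,R{\left(-40 \right)} \right)} - 3021051\right) + j{\left(N \right)} = \left(\sqrt{519^{2} + \left(-40\right)^{2}} - 3021051\right) + \sqrt{-24 + 206} = \left(\sqrt{269361 + 1600} - 3021051\right) + \sqrt{182} = \left(\sqrt{270961} - 3021051\right) + \sqrt{182} = \left(-3021051 + \sqrt{270961}\right) + \sqrt{182} = -3021051 + \sqrt{182} + \sqrt{270961}$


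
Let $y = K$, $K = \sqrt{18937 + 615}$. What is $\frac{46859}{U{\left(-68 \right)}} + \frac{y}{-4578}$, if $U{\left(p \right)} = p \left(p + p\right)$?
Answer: $\frac{46859}{9248} - \frac{2 \sqrt{1222}}{2289} \approx 5.0364$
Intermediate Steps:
$U{\left(p \right)} = 2 p^{2}$ ($U{\left(p \right)} = p 2 p = 2 p^{2}$)
$K = 4 \sqrt{1222}$ ($K = \sqrt{19552} = 4 \sqrt{1222} \approx 139.83$)
$y = 4 \sqrt{1222} \approx 139.83$
$\frac{46859}{U{\left(-68 \right)}} + \frac{y}{-4578} = \frac{46859}{2 \left(-68\right)^{2}} + \frac{4 \sqrt{1222}}{-4578} = \frac{46859}{2 \cdot 4624} + 4 \sqrt{1222} \left(- \frac{1}{4578}\right) = \frac{46859}{9248} - \frac{2 \sqrt{1222}}{2289}$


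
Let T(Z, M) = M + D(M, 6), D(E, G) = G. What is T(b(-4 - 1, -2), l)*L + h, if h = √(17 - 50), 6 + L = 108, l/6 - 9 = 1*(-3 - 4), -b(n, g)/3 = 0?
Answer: 1836 + I*√33 ≈ 1836.0 + 5.7446*I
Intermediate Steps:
b(n, g) = 0 (b(n, g) = -3*0 = 0)
l = 12 (l = 54 + 6*(1*(-3 - 4)) = 54 + 6*(1*(-7)) = 54 + 6*(-7) = 54 - 42 = 12)
L = 102 (L = -6 + 108 = 102)
T(Z, M) = 6 + M (T(Z, M) = M + 6 = 6 + M)
h = I*√33 (h = √(-33) = I*√33 ≈ 5.7446*I)
T(b(-4 - 1, -2), l)*L + h = (6 + 12)*102 + I*√33 = 18*102 + I*√33 = 1836 + I*√33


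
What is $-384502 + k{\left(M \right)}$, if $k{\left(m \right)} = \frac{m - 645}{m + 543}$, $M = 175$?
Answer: $- \frac{138036453}{359} \approx -3.845 \cdot 10^{5}$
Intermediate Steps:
$k{\left(m \right)} = \frac{-645 + m}{543 + m}$
$-384502 + k{\left(M \right)} = -384502 + \frac{-645 + 175}{543 + 175} = -384502 + \frac{1}{718} \left(-470\right) = -384502 - \frac{235}{359} = - \frac{138036453}{359}$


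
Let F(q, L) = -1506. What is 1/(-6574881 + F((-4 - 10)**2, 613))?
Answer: -1/6576387 ≈ -1.5206e-7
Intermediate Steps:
1/(-6574881 + F((-4 - 10)**2, 613)) = 1/(-6574881 - 1506) = 1/(-6576387) = -1/6576387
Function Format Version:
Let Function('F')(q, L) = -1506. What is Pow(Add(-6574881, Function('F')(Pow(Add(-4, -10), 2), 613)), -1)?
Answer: Rational(-1, 6576387) ≈ -1.5206e-7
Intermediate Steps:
Pow(Add(-6574881, Function('F')(Pow(Add(-4, -10), 2), 613)), -1) = Pow(Add(-6574881, -1506), -1) = Pow(-6576387, -1) = Rational(-1, 6576387)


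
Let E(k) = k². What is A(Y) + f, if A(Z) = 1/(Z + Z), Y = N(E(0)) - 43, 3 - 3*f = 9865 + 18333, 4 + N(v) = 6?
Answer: -2311993/246 ≈ -9398.3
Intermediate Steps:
N(v) = 2 (N(v) = -4 + 6 = 2)
f = -28195/3 (f = 1 - (9865 + 18333)/3 = 1 - ⅓*28198 = 1 - 28198/3 = -28195/3 ≈ -9398.3)
Y = -41 (Y = 2 - 43 = -41)
A(Z) = 1/(2*Z)
A(Y) + f = (½)/(-41) - 28195/3 = (½)*(-1/41) - 28195/3 = -1/82 - 28195/3 = -2311993/246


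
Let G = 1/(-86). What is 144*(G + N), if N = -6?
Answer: -37224/43 ≈ -865.67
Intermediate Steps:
G = -1/86 ≈ -0.011628
144*(G + N) = 144*(-1/86 - 6) = 144*(-517/86) = -37224/43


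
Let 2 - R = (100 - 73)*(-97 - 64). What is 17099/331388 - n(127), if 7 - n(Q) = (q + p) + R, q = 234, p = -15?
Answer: 1511477767/331388 ≈ 4561.1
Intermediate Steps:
R = 4349 (R = 2 - (100 - 73)*(-97 - 64) = 2 - 27*(-161) = 2 - 1*(-4347) = 2 + 4347 = 4349)
n(Q) = -4561 (n(Q) = 7 - ((234 - 15) + 4349) = 7 - (219 + 4349) = 7 - 1*4568 = 7 - 4568 = -4561)
17099/331388 - n(127) = 17099/331388 - 1*(-4561) = 17099*(1/331388) + 4561 = 17099/331388 + 4561 = 1511477767/331388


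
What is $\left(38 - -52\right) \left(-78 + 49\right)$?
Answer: $-2610$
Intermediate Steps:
$\left(38 - -52\right) \left(-78 + 49\right) = \left(38 + 52\right) \left(-29\right) = 90 \left(-29\right) = -2610$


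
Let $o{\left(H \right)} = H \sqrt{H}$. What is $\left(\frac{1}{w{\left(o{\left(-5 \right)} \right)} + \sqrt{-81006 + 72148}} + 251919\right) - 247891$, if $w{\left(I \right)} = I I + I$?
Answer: $\frac{- 503499 i - 4028 \sqrt{8858} + 20140 \sqrt{5}}{- \sqrt{8858} - 125 i + 5 \sqrt{5}} \approx 4028.0 - 0.003685 i$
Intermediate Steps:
$o{\left(H \right)} = H^{\frac{3}{2}}$
$w{\left(I \right)} = I + I^{2}$ ($w{\left(I \right)} = I^{2} + I = I + I^{2}$)
$\left(\frac{1}{w{\left(o{\left(-5 \right)} \right)} + \sqrt{-81006 + 72148}} + 251919\right) - 247891 = \left(\frac{1}{\left(-5\right)^{\frac{3}{2}} \left(1 + \left(-5\right)^{\frac{3}{2}}\right) + \sqrt{-81006 + 72148}} + 251919\right) - 247891 = \left(\frac{1}{- 5 i \sqrt{5} \left(1 - 5 i \sqrt{5}\right) + \sqrt{-8858}} + 251919\right) - 247891 = \left(\frac{1}{- 5 i \sqrt{5} \left(1 - 5 i \sqrt{5}\right) + i \sqrt{8858}} + 251919\right) - 247891 = \left(\frac{1}{i \sqrt{8858} - 5 i \sqrt{5} \left(1 - 5 i \sqrt{5}\right)} + 251919\right) - 247891 = \left(251919 + \frac{1}{i \sqrt{8858} - 5 i \sqrt{5} \left(1 - 5 i \sqrt{5}\right)}\right) - 247891 = 4028 + \frac{1}{i \sqrt{8858} - 5 i \sqrt{5} \left(1 - 5 i \sqrt{5}\right)}$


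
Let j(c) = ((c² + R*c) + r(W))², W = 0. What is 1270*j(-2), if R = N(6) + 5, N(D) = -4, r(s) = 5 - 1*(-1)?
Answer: 81280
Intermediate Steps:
r(s) = 6 (r(s) = 5 + 1 = 6)
R = 1 (R = -4 + 5 = 1)
j(c) = (6 + c + c²)² (j(c) = ((c² + 1*c) + 6)² = ((c² + c) + 6)² = ((c + c²) + 6)² = (6 + c + c²)²)
1270*j(-2) = 1270*(6 - 2 + (-2)²)² = 1270*(6 - 2 + 4)² = 1270*8² = 1270*64 = 81280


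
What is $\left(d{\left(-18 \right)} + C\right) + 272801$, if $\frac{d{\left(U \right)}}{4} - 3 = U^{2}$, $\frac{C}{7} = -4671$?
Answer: $241412$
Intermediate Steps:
$C = -32697$ ($C = 7 \left(-4671\right) = -32697$)
$d{\left(U \right)} = 12 + 4 U^{2}$
$\left(d{\left(-18 \right)} + C\right) + 272801 = \left(\left(12 + 4 \left(-18\right)^{2}\right) - 32697\right) + 272801 = \left(\left(12 + 4 \cdot 324\right) - 32697\right) + 272801 = \left(\left(12 + 1296\right) - 32697\right) + 272801 = \left(1308 - 32697\right) + 272801 = -31389 + 272801 = 241412$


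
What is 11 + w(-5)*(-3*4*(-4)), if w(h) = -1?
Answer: -37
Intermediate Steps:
11 + w(-5)*(-3*4*(-4)) = 11 - (-3*4)*(-4) = 11 - (-12)*(-4) = 11 - 1*48 = 11 - 48 = -37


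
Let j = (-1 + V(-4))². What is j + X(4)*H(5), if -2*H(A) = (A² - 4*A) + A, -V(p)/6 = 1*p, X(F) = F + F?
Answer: 489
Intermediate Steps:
X(F) = 2*F
V(p) = -6*p
H(A) = -A²/2 + 3*A/2 (H(A) = -((A² - 4*A) + A)/2 = -(A² - 3*A)/2 = -A²/2 + 3*A/2)
j = 529 (j = (-1 - 6*(-4))² = (-1 + 24)² = 23² = 529)
j + X(4)*H(5) = 529 + (2*4)*((½)*5*(3 - 1*5)) = 529 + 8*((½)*5*(3 - 5)) = 529 + 8*((½)*5*(-2)) = 529 + 8*(-5) = 529 - 40 = 489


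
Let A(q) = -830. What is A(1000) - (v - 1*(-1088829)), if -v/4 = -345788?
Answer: -2472811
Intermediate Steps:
v = 1383152 (v = -4*(-345788) = 1383152)
A(1000) - (v - 1*(-1088829)) = -830 - (1383152 - 1*(-1088829)) = -830 - (1383152 + 1088829) = -830 - 1*2471981 = -830 - 2471981 = -2472811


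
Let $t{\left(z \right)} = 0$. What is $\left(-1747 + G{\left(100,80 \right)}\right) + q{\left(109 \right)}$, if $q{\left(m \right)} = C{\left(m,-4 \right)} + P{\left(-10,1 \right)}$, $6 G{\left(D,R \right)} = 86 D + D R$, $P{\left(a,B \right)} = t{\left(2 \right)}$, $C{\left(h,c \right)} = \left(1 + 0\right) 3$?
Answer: $\frac{3068}{3} \approx 1022.7$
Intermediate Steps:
$C{\left(h,c \right)} = 3$ ($C{\left(h,c \right)} = 1 \cdot 3 = 3$)
$P{\left(a,B \right)} = 0$
$G{\left(D,R \right)} = \frac{43 D}{3} + \frac{D R}{6}$ ($G{\left(D,R \right)} = \frac{86 D + D R}{6} = \frac{43 D}{3} + \frac{D R}{6}$)
$q{\left(m \right)} = 3$ ($q{\left(m \right)} = 3 + 0 = 3$)
$\left(-1747 + G{\left(100,80 \right)}\right) + q{\left(109 \right)} = \left(-1747 + \frac{1}{6} \cdot 100 \left(86 + 80\right)\right) + 3 = \left(-1747 + \frac{1}{6} \cdot 100 \cdot 166\right) + 3 = \left(-1747 + \frac{8300}{3}\right) + 3 = \frac{3059}{3} + 3 = \frac{3068}{3}$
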